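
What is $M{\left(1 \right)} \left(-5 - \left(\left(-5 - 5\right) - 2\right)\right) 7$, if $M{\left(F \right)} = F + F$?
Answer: $98$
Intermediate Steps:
$M{\left(F \right)} = 2 F$
$M{\left(1 \right)} \left(-5 - \left(\left(-5 - 5\right) - 2\right)\right) 7 = 2 \cdot 1 \left(-5 - \left(\left(-5 - 5\right) - 2\right)\right) 7 = 2 \left(-5 - \left(-10 - 2\right)\right) 7 = 2 \left(-5 - -12\right) 7 = 2 \left(-5 + 12\right) 7 = 2 \cdot 7 \cdot 7 = 14 \cdot 7 = 98$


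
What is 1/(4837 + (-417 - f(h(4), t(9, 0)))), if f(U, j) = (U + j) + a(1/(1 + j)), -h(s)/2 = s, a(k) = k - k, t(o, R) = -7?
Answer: 1/4435 ≈ 0.00022548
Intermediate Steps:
a(k) = 0
h(s) = -2*s
f(U, j) = U + j (f(U, j) = (U + j) + 0 = U + j)
1/(4837 + (-417 - f(h(4), t(9, 0)))) = 1/(4837 + (-417 - (-2*4 - 7))) = 1/(4837 + (-417 - (-8 - 7))) = 1/(4837 + (-417 - 1*(-15))) = 1/(4837 + (-417 + 15)) = 1/(4837 - 402) = 1/4435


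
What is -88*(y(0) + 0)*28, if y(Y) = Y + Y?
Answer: 0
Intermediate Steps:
y(Y) = 2*Y
-88*(y(0) + 0)*28 = -88*(2*0 + 0)*28 = -88*(0 + 0)*28 = -88*0*28 = -22*0*28 = 0*28 = 0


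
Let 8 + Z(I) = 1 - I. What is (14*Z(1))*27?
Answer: -3024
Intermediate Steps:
Z(I) = -7 - I (Z(I) = -8 + (1 - I) = -7 - I)
(14*Z(1))*27 = (14*(-7 - 1*1))*27 = (14*(-7 - 1))*27 = (14*(-8))*27 = -112*27 = -3024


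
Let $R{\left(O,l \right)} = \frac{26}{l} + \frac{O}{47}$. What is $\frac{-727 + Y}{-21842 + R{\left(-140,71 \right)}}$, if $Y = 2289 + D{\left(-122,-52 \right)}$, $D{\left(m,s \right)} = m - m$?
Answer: $- \frac{2606197}{36447736} \approx -0.071505$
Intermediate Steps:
$R{\left(O,l \right)} = \frac{26}{l} + \frac{O}{47}$ ($R{\left(O,l \right)} = \frac{26}{l} + O \frac{1}{47} = \frac{26}{l} + \frac{O}{47}$)
$D{\left(m,s \right)} = 0$
$Y = 2289$ ($Y = 2289 + 0 = 2289$)
$\frac{-727 + Y}{-21842 + R{\left(-140,71 \right)}} = \frac{-727 + 2289}{-21842 + \left(\frac{26}{71} + \frac{1}{47} \left(-140\right)\right)} = \frac{1562}{-21842 + \left(26 \cdot \frac{1}{71} - \frac{140}{47}\right)} = \frac{1562}{-21842 + \left(\frac{26}{71} - \frac{140}{47}\right)} = \frac{1562}{-21842 - \frac{8718}{3337}} = \frac{1562}{- \frac{72895472}{3337}} = 1562 \left(- \frac{3337}{72895472}\right) = - \frac{2606197}{36447736}$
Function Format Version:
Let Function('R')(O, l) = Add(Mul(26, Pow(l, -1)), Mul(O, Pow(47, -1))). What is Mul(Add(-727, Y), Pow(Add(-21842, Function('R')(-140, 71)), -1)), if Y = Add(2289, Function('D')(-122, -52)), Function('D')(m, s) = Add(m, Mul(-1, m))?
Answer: Rational(-2606197, 36447736) ≈ -0.071505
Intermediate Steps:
Function('R')(O, l) = Add(Mul(26, Pow(l, -1)), Mul(Rational(1, 47), O)) (Function('R')(O, l) = Add(Mul(26, Pow(l, -1)), Mul(O, Rational(1, 47))) = Add(Mul(26, Pow(l, -1)), Mul(Rational(1, 47), O)))
Function('D')(m, s) = 0
Y = 2289 (Y = Add(2289, 0) = 2289)
Mul(Add(-727, Y), Pow(Add(-21842, Function('R')(-140, 71)), -1)) = Mul(Add(-727, 2289), Pow(Add(-21842, Add(Mul(26, Pow(71, -1)), Mul(Rational(1, 47), -140))), -1)) = Mul(1562, Pow(Add(-21842, Add(Mul(26, Rational(1, 71)), Rational(-140, 47))), -1)) = Mul(1562, Pow(Add(-21842, Add(Rational(26, 71), Rational(-140, 47))), -1)) = Mul(1562, Pow(Add(-21842, Rational(-8718, 3337)), -1)) = Mul(1562, Pow(Rational(-72895472, 3337), -1)) = Mul(1562, Rational(-3337, 72895472)) = Rational(-2606197, 36447736)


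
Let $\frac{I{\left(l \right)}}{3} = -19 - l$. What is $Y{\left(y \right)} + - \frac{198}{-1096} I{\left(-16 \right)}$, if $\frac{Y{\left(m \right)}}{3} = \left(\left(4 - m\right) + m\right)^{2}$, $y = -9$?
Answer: $\frac{25413}{548} \approx 46.374$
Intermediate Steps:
$I{\left(l \right)} = -57 - 3 l$ ($I{\left(l \right)} = 3 \left(-19 - l\right) = -57 - 3 l$)
$Y{\left(m \right)} = 48$ ($Y{\left(m \right)} = 3 \left(\left(4 - m\right) + m\right)^{2} = 3 \cdot 4^{2} = 3 \cdot 16 = 48$)
$Y{\left(y \right)} + - \frac{198}{-1096} I{\left(-16 \right)} = 48 + - \frac{198}{-1096} \left(-57 - -48\right) = 48 + \left(-198\right) \left(- \frac{1}{1096}\right) \left(-57 + 48\right) = 48 + \frac{99}{548} \left(-9\right) = 48 - \frac{891}{548} = \frac{25413}{548}$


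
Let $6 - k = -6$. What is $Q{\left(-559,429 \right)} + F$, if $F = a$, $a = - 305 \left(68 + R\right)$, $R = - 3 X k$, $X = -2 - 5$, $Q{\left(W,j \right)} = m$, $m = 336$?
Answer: $-97264$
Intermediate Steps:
$k = 12$ ($k = 6 - -6 = 6 + 6 = 12$)
$Q{\left(W,j \right)} = 336$
$X = -7$
$R = 252$ ($R = \left(-3\right) \left(-7\right) 12 = 21 \cdot 12 = 252$)
$a = -97600$ ($a = - 305 \left(68 + 252\right) = \left(-305\right) 320 = -97600$)
$F = -97600$
$Q{\left(-559,429 \right)} + F = 336 - 97600 = -97264$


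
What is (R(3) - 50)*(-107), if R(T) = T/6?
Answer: 10593/2 ≈ 5296.5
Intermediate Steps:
R(T) = T/6 (R(T) = T*(1/6) = T/6)
(R(3) - 50)*(-107) = ((1/6)*3 - 50)*(-107) = (1/2 - 50)*(-107) = -99/2*(-107) = 10593/2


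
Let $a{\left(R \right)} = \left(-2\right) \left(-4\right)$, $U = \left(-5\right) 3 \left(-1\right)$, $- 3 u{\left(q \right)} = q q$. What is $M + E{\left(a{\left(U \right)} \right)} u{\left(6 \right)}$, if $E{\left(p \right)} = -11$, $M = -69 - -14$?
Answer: $77$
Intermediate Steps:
$u{\left(q \right)} = - \frac{q^{2}}{3}$ ($u{\left(q \right)} = - \frac{q q}{3} = - \frac{q^{2}}{3}$)
$U = 15$ ($U = \left(-15\right) \left(-1\right) = 15$)
$M = -55$ ($M = -69 + 14 = -55$)
$a{\left(R \right)} = 8$
$M + E{\left(a{\left(U \right)} \right)} u{\left(6 \right)} = -55 - 11 \left(- \frac{6^{2}}{3}\right) = -55 - 11 \left(\left(- \frac{1}{3}\right) 36\right) = -55 - -132 = -55 + 132 = 77$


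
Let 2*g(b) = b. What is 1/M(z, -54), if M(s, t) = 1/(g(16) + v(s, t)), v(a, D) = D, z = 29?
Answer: -46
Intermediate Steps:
g(b) = b/2
M(s, t) = 1/(8 + t) (M(s, t) = 1/((½)*16 + t) = 1/(8 + t))
1/M(z, -54) = 1/(1/(8 - 54)) = 1/(1/(-46)) = 1/(-1/46) = -46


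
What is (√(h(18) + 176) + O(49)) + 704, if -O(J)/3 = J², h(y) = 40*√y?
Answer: -6499 + 2*√(44 + 30*√2) ≈ -6480.4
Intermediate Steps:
O(J) = -3*J²
(√(h(18) + 176) + O(49)) + 704 = (√(40*√18 + 176) - 3*49²) + 704 = (√(40*(3*√2) + 176) - 3*2401) + 704 = (√(120*√2 + 176) - 7203) + 704 = (√(176 + 120*√2) - 7203) + 704 = (-7203 + √(176 + 120*√2)) + 704 = -6499 + √(176 + 120*√2)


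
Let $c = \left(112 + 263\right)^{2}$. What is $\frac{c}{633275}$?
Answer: $\frac{5625}{25331} \approx 0.22206$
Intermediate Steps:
$c = 140625$ ($c = 375^{2} = 140625$)
$\frac{c}{633275} = \frac{140625}{633275} = 140625 \cdot \frac{1}{633275} = \frac{5625}{25331}$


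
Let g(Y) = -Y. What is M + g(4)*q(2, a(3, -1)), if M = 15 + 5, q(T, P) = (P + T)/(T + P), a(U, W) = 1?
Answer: 16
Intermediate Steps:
q(T, P) = 1 (q(T, P) = (P + T)/(P + T) = 1)
M = 20
M + g(4)*q(2, a(3, -1)) = 20 - 1*4*1 = 20 - 4*1 = 20 - 4 = 16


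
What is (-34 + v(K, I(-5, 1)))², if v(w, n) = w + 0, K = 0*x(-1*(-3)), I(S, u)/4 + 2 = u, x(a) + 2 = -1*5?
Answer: 1156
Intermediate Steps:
x(a) = -7 (x(a) = -2 - 1*5 = -2 - 5 = -7)
I(S, u) = -8 + 4*u
K = 0 (K = 0*(-7) = 0)
v(w, n) = w
(-34 + v(K, I(-5, 1)))² = (-34 + 0)² = (-34)² = 1156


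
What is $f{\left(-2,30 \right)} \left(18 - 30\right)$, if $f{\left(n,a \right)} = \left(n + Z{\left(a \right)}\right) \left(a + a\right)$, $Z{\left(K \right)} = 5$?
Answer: $-2160$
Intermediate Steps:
$f{\left(n,a \right)} = 2 a \left(5 + n\right)$ ($f{\left(n,a \right)} = \left(n + 5\right) \left(a + a\right) = \left(5 + n\right) 2 a = 2 a \left(5 + n\right)$)
$f{\left(-2,30 \right)} \left(18 - 30\right) = 2 \cdot 30 \left(5 - 2\right) \left(18 - 30\right) = 2 \cdot 30 \cdot 3 \left(-12\right) = 180 \left(-12\right) = -2160$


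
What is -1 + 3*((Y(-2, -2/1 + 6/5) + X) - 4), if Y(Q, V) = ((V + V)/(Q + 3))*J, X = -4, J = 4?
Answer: -221/5 ≈ -44.200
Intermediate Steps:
Y(Q, V) = 8*V/(3 + Q) (Y(Q, V) = ((V + V)/(Q + 3))*4 = ((2*V)/(3 + Q))*4 = (2*V/(3 + Q))*4 = 8*V/(3 + Q))
-1 + 3*((Y(-2, -2/1 + 6/5) + X) - 4) = -1 + 3*((8*(-2/1 + 6/5)/(3 - 2) - 4) - 4) = -1 + 3*((8*(-2*1 + 6*(1/5))/1 - 4) - 4) = -1 + 3*((8*(-2 + 6/5)*1 - 4) - 4) = -1 + 3*((8*(-4/5)*1 - 4) - 4) = -1 + 3*((-32/5 - 4) - 4) = -1 + 3*(-52/5 - 4) = -1 + 3*(-72/5) = -1 - 216/5 = -221/5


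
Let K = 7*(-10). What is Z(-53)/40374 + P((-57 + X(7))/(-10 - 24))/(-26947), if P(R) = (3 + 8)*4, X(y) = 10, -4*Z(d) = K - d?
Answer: -6647725/4351832712 ≈ -0.0015276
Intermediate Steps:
K = -70
Z(d) = 35/2 + d/4 (Z(d) = -(-70 - d)/4 = 35/2 + d/4)
P(R) = 44 (P(R) = 11*4 = 44)
Z(-53)/40374 + P((-57 + X(7))/(-10 - 24))/(-26947) = (35/2 + (¼)*(-53))/40374 + 44/(-26947) = (35/2 - 53/4)*(1/40374) + 44*(-1/26947) = (17/4)*(1/40374) - 44/26947 = 17/161496 - 44/26947 = -6647725/4351832712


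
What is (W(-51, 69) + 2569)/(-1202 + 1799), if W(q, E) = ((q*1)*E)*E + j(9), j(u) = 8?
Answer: -80078/199 ≈ -402.40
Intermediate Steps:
W(q, E) = 8 + q*E² (W(q, E) = ((q*1)*E)*E + 8 = (q*E)*E + 8 = (E*q)*E + 8 = q*E² + 8 = 8 + q*E²)
(W(-51, 69) + 2569)/(-1202 + 1799) = ((8 - 51*69²) + 2569)/(-1202 + 1799) = ((8 - 51*4761) + 2569)/597 = ((8 - 242811) + 2569)*(1/597) = (-242803 + 2569)*(1/597) = -240234*1/597 = -80078/199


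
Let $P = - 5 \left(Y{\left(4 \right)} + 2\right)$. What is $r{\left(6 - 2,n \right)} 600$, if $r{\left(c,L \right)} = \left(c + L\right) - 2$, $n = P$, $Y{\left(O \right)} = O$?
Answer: $-16800$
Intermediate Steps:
$P = -30$ ($P = - 5 \left(4 + 2\right) = \left(-5\right) 6 = -30$)
$n = -30$
$r{\left(c,L \right)} = -2 + L + c$ ($r{\left(c,L \right)} = \left(L + c\right) - 2 = -2 + L + c$)
$r{\left(6 - 2,n \right)} 600 = \left(-2 - 30 + \left(6 - 2\right)\right) 600 = \left(-2 - 30 + 4\right) 600 = \left(-28\right) 600 = -16800$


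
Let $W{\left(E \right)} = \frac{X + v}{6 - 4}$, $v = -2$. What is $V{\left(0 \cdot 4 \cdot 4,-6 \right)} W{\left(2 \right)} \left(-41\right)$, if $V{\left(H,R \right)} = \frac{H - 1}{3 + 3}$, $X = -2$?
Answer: $- \frac{41}{3} \approx -13.667$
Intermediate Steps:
$W{\left(E \right)} = -2$ ($W{\left(E \right)} = \frac{-2 - 2}{6 - 4} = - \frac{4}{2} = \left(-4\right) \frac{1}{2} = -2$)
$V{\left(H,R \right)} = - \frac{1}{6} + \frac{H}{6}$ ($V{\left(H,R \right)} = \frac{-1 + H}{6} = \left(-1 + H\right) \frac{1}{6} = - \frac{1}{6} + \frac{H}{6}$)
$V{\left(0 \cdot 4 \cdot 4,-6 \right)} W{\left(2 \right)} \left(-41\right) = \left(- \frac{1}{6} + \frac{0 \cdot 4 \cdot 4}{6}\right) \left(-2\right) \left(-41\right) = \left(- \frac{1}{6} + \frac{0 \cdot 4}{6}\right) \left(-2\right) \left(-41\right) = \left(- \frac{1}{6} + \frac{1}{6} \cdot 0\right) \left(-2\right) \left(-41\right) = \left(- \frac{1}{6} + 0\right) \left(-2\right) \left(-41\right) = \left(- \frac{1}{6}\right) \left(-2\right) \left(-41\right) = \frac{1}{3} \left(-41\right) = - \frac{41}{3}$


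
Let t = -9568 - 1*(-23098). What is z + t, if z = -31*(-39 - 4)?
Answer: 14863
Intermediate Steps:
z = 1333 (z = -31*(-43) = 1333)
t = 13530 (t = -9568 + 23098 = 13530)
z + t = 1333 + 13530 = 14863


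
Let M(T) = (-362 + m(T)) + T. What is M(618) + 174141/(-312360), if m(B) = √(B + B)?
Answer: 26596673/104120 + 2*√309 ≈ 290.60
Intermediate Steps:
m(B) = √2*√B (m(B) = √(2*B) = √2*√B)
M(T) = -362 + T + √2*√T (M(T) = (-362 + √2*√T) + T = -362 + T + √2*√T)
M(618) + 174141/(-312360) = (-362 + 618 + √2*√618) + 174141/(-312360) = (-362 + 618 + 2*√309) + 174141*(-1/312360) = (256 + 2*√309) - 58047/104120 = 26596673/104120 + 2*√309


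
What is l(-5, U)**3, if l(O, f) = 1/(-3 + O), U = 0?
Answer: -1/512 ≈ -0.0019531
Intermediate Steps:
l(-5, U)**3 = (1/(-3 - 5))**3 = (1/(-8))**3 = (-1/8)**3 = -1/512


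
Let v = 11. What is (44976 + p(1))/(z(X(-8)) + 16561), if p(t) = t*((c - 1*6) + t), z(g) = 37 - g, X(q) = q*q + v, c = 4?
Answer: 44975/16523 ≈ 2.7220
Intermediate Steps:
X(q) = 11 + q**2 (X(q) = q*q + 11 = q**2 + 11 = 11 + q**2)
p(t) = t*(-2 + t) (p(t) = t*((4 - 1*6) + t) = t*((4 - 6) + t) = t*(-2 + t))
(44976 + p(1))/(z(X(-8)) + 16561) = (44976 + 1*(-2 + 1))/((37 - (11 + (-8)**2)) + 16561) = (44976 + 1*(-1))/((37 - (11 + 64)) + 16561) = (44976 - 1)/((37 - 1*75) + 16561) = 44975/((37 - 75) + 16561) = 44975/(-38 + 16561) = 44975/16523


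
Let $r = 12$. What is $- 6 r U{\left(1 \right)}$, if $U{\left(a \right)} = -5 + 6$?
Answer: $-72$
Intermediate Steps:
$U{\left(a \right)} = 1$
$- 6 r U{\left(1 \right)} = \left(-6\right) 12 \cdot 1 = \left(-72\right) 1 = -72$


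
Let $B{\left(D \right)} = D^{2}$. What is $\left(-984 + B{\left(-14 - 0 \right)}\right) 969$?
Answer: $-763572$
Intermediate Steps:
$\left(-984 + B{\left(-14 - 0 \right)}\right) 969 = \left(-984 + \left(-14 - 0\right)^{2}\right) 969 = \left(-984 + \left(-14 + 0\right)^{2}\right) 969 = \left(-984 + \left(-14\right)^{2}\right) 969 = \left(-984 + 196\right) 969 = \left(-788\right) 969 = -763572$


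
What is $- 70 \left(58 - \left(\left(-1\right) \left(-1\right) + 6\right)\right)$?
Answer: $-3570$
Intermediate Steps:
$- 70 \left(58 - \left(\left(-1\right) \left(-1\right) + 6\right)\right) = - 70 \left(58 - \left(1 + 6\right)\right) = - 70 \left(58 - 7\right) = \left(-70\right) 51 = -3570$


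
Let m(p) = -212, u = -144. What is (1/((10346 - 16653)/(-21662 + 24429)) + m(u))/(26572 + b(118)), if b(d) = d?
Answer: -1339851/168333830 ≈ -0.0079595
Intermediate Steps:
(1/((10346 - 16653)/(-21662 + 24429)) + m(u))/(26572 + b(118)) = (1/((10346 - 16653)/(-21662 + 24429)) - 212)/(26572 + 118) = (1/(-6307/2767) - 212)/26690 = (1/(-6307*1/2767) - 212)*(1/26690) = (1/(-6307/2767) - 212)*(1/26690) = (-2767/6307 - 212)*(1/26690) = -1339851/6307*1/26690 = -1339851/168333830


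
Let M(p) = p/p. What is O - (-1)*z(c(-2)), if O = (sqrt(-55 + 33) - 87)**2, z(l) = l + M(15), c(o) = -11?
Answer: 7537 - 174*I*sqrt(22) ≈ 7537.0 - 816.13*I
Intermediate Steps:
M(p) = 1
z(l) = 1 + l (z(l) = l + 1 = 1 + l)
O = (-87 + I*sqrt(22))**2 (O = (sqrt(-22) - 87)**2 = (I*sqrt(22) - 87)**2 = (-87 + I*sqrt(22))**2 ≈ 7547.0 - 816.13*I)
O - (-1)*z(c(-2)) = (87 - I*sqrt(22))**2 - (-1)*(1 - 11) = (87 - I*sqrt(22))**2 - (-1)*(-10) = (87 - I*sqrt(22))**2 - 1*10 = (87 - I*sqrt(22))**2 - 10 = -10 + (87 - I*sqrt(22))**2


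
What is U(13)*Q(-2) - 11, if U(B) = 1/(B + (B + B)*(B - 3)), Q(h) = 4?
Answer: -2999/273 ≈ -10.985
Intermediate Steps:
U(B) = 1/(B + 2*B*(-3 + B)) (U(B) = 1/(B + (2*B)*(-3 + B)) = 1/(B + 2*B*(-3 + B)))
U(13)*Q(-2) - 11 = (1/(13*(-5 + 2*13)))*4 - 11 = (1/(13*(-5 + 26)))*4 - 11 = ((1/13)/21)*4 - 11 = ((1/13)*(1/21))*4 - 11 = (1/273)*4 - 11 = 4/273 - 11 = -2999/273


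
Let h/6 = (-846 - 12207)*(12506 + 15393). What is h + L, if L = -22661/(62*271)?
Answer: -1184266684775/542 ≈ -2.1850e+9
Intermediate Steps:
L = -731/542 (L = -22661/16802 = -22661*1/16802 = -731/542 ≈ -1.3487)
h = -2184993882 (h = 6*((-846 - 12207)*(12506 + 15393)) = 6*(-13053*27899) = 6*(-364165647) = -2184993882)
h + L = -2184993882 - 731/542 = -1184266684775/542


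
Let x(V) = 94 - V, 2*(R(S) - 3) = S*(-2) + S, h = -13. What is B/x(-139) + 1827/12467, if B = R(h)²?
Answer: 886193/1659892 ≈ 0.53389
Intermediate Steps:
R(S) = 3 - S/2 (R(S) = 3 + (S*(-2) + S)/2 = 3 + (-2*S + S)/2 = 3 + (-S)/2 = 3 - S/2)
B = 361/4 (B = (3 - ½*(-13))² = (3 + 13/2)² = (19/2)² = 361/4 ≈ 90.250)
B/x(-139) + 1827/12467 = 361/(4*(94 - 1*(-139))) + 1827/12467 = 361/(4*(94 + 139)) + 1827*(1/12467) = (361/4)/233 + 261/1781 = (361/4)*(1/233) + 261/1781 = 361/932 + 261/1781 = 886193/1659892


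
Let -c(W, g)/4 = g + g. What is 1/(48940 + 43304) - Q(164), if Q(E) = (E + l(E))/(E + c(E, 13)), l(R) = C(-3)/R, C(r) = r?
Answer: -68908557/25213360 ≈ -2.7330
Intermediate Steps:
l(R) = -3/R
c(W, g) = -8*g (c(W, g) = -4*(g + g) = -8*g)
Q(E) = (E - 3/E)/(-104 + E) (Q(E) = (E - 3/E)/(E - 8*13) = (E - 3/E)/(E - 104) = (E - 3/E)/(-104 + E))
1/(48940 + 43304) - Q(164) = 1/(48940 + 43304) - (-3 + 164**2)/(164*(-104 + 164)) = 1/92244 - (-3 + 26896)/(164*60) = 1/92244 - 26893/(164*60) = 1/92244 - 1*26893/9840 = 1/92244 - 26893/9840 = -68908557/25213360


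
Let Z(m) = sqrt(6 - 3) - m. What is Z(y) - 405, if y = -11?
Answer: -394 + sqrt(3) ≈ -392.27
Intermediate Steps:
Z(m) = sqrt(3) - m
Z(y) - 405 = (sqrt(3) - 1*(-11)) - 405 = (sqrt(3) + 11) - 405 = (11 + sqrt(3)) - 405 = -394 + sqrt(3)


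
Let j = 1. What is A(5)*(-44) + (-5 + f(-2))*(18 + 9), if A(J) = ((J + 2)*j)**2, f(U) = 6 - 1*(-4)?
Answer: -2021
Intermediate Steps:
f(U) = 10 (f(U) = 6 + 4 = 10)
A(J) = (2 + J)**2 (A(J) = ((J + 2)*1)**2 = ((2 + J)*1)**2 = (2 + J)**2)
A(5)*(-44) + (-5 + f(-2))*(18 + 9) = (2 + 5)**2*(-44) + (-5 + 10)*(18 + 9) = 7**2*(-44) + 5*27 = 49*(-44) + 135 = -2156 + 135 = -2021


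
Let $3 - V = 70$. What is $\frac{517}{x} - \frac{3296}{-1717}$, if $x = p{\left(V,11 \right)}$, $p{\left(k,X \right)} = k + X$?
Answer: $- \frac{703113}{96152} \approx -7.3125$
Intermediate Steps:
$V = -67$ ($V = 3 - 70 = -67$)
$p{\left(k,X \right)} = X + k$
$x = -56$ ($x = 11 - 67 = -56$)
$\frac{517}{x} - \frac{3296}{-1717} = \frac{517}{-56} - \frac{3296}{-1717} = 517 \left(- \frac{1}{56}\right) - - \frac{3296}{1717} = - \frac{517}{56} + \frac{3296}{1717} = - \frac{703113}{96152}$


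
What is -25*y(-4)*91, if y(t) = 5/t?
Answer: 11375/4 ≈ 2843.8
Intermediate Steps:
-25*y(-4)*91 = -125/(-4)*91 = -125*(-1)/4*91 = -25*(-5/4)*91 = (125/4)*91 = 11375/4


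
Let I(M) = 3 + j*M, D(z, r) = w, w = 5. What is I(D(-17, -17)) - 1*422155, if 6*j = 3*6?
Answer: -422137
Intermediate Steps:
D(z, r) = 5
j = 3 (j = (3*6)/6 = (⅙)*18 = 3)
I(M) = 3 + 3*M
I(D(-17, -17)) - 1*422155 = (3 + 3*5) - 1*422155 = (3 + 15) - 422155 = 18 - 422155 = -422137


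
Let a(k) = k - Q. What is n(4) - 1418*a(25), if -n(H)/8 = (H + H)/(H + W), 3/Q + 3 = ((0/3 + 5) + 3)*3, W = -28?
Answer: -740140/21 ≈ -35245.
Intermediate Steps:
Q = ⅐ (Q = 3/(-3 + ((0/3 + 5) + 3)*3) = 3/(-3 + ((0*(⅓) + 5) + 3)*3) = 3/(-3 + ((0 + 5) + 3)*3) = 3/(-3 + (5 + 3)*3) = 3/(-3 + 8*3) = 3/(-3 + 24) = 3/21 = 3*(1/21) = ⅐ ≈ 0.14286)
a(k) = -⅐ + k (a(k) = k - 1*⅐ = k - ⅐ = -⅐ + k)
n(H) = -16*H/(-28 + H) (n(H) = -8*(H + H)/(H - 28) = -8*2*H/(-28 + H) = -16*H/(-28 + H))
n(4) - 1418*a(25) = -16*4/(-28 + 4) - 1418*(-⅐ + 25) = -16*4/(-24) - 1418*174/7 = -16*4*(-1/24) - 246732/7 = 8/3 - 246732/7 = -740140/21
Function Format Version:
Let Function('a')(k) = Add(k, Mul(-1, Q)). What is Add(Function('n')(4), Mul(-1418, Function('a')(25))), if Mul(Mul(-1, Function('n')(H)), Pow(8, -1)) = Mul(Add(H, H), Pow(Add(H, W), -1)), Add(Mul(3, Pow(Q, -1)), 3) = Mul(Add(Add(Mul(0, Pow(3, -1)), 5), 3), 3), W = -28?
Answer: Rational(-740140, 21) ≈ -35245.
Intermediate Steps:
Q = Rational(1, 7) (Q = Mul(3, Pow(Add(-3, Mul(Add(Add(Mul(0, Pow(3, -1)), 5), 3), 3)), -1)) = Mul(3, Pow(Add(-3, Mul(Add(Add(Mul(0, Rational(1, 3)), 5), 3), 3)), -1)) = Mul(3, Pow(Add(-3, Mul(Add(Add(0, 5), 3), 3)), -1)) = Mul(3, Pow(Add(-3, Mul(Add(5, 3), 3)), -1)) = Mul(3, Pow(Add(-3, Mul(8, 3)), -1)) = Mul(3, Pow(Add(-3, 24), -1)) = Mul(3, Pow(21, -1)) = Mul(3, Rational(1, 21)) = Rational(1, 7) ≈ 0.14286)
Function('a')(k) = Add(Rational(-1, 7), k) (Function('a')(k) = Add(k, Mul(-1, Rational(1, 7))) = Add(k, Rational(-1, 7)) = Add(Rational(-1, 7), k))
Function('n')(H) = Mul(-16, H, Pow(Add(-28, H), -1)) (Function('n')(H) = Mul(-8, Mul(Add(H, H), Pow(Add(H, -28), -1))) = Mul(-8, Mul(Mul(2, H), Pow(Add(-28, H), -1))) = Mul(-8, Mul(2, H, Pow(Add(-28, H), -1))) = Mul(-16, H, Pow(Add(-28, H), -1)))
Add(Function('n')(4), Mul(-1418, Function('a')(25))) = Add(Mul(-16, 4, Pow(Add(-28, 4), -1)), Mul(-1418, Add(Rational(-1, 7), 25))) = Add(Mul(-16, 4, Pow(-24, -1)), Mul(-1418, Rational(174, 7))) = Add(Mul(-16, 4, Rational(-1, 24)), Rational(-246732, 7)) = Add(Rational(8, 3), Rational(-246732, 7)) = Rational(-740140, 21)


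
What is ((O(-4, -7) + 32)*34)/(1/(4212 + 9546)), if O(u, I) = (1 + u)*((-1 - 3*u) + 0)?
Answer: -467772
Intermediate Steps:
O(u, I) = (1 + u)*(-1 - 3*u)
((O(-4, -7) + 32)*34)/(1/(4212 + 9546)) = (((-1 - 4*(-4) - 3*(-4)²) + 32)*34)/(1/(4212 + 9546)) = (((-1 + 16 - 3*16) + 32)*34)/(1/13758) = (((-1 + 16 - 48) + 32)*34)/(1/13758) = ((-33 + 32)*34)*13758 = -1*34*13758 = -34*13758 = -467772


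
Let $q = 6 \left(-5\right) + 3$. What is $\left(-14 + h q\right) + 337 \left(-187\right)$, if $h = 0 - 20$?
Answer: $-62493$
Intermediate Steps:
$q = -27$ ($q = -30 + 3 = -27$)
$h = -20$ ($h = 0 - 20 = -20$)
$\left(-14 + h q\right) + 337 \left(-187\right) = \left(-14 - -540\right) + 337 \left(-187\right) = \left(-14 + 540\right) - 63019 = 526 - 63019 = -62493$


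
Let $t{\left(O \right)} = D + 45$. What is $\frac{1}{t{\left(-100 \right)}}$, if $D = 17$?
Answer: $\frac{1}{62} \approx 0.016129$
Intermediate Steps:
$t{\left(O \right)} = 62$ ($t{\left(O \right)} = 17 + 45 = 62$)
$\frac{1}{t{\left(-100 \right)}} = \frac{1}{62}$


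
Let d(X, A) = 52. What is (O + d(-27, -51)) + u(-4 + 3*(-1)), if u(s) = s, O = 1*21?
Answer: 66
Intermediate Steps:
O = 21
(O + d(-27, -51)) + u(-4 + 3*(-1)) = (21 + 52) + (-4 + 3*(-1)) = 73 + (-4 - 3) = 73 - 7 = 66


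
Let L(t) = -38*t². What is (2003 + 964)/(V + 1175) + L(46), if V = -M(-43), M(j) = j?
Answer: -32644659/406 ≈ -80406.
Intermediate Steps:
V = 43 (V = -1*(-43) = 43)
(2003 + 964)/(V + 1175) + L(46) = (2003 + 964)/(43 + 1175) - 38*46² = 2967/1218 - 38*2116 = 2967*(1/1218) - 80408 = 989/406 - 80408 = -32644659/406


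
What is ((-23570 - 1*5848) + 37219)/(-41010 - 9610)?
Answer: -7801/50620 ≈ -0.15411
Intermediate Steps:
((-23570 - 1*5848) + 37219)/(-41010 - 9610) = ((-23570 - 5848) + 37219)/(-50620) = (-29418 + 37219)*(-1/50620) = 7801*(-1/50620) = -7801/50620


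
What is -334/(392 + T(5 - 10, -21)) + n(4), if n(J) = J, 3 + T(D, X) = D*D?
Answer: 661/207 ≈ 3.1932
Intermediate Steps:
T(D, X) = -3 + D² (T(D, X) = -3 + D*D = -3 + D²)
-334/(392 + T(5 - 10, -21)) + n(4) = -334/(392 + (-3 + (5 - 10)²)) + 4 = -334/(392 + (-3 + (-5)²)) + 4 = -334/(392 + (-3 + 25)) + 4 = -334/(392 + 22) + 4 = -334/414 + 4 = (1/414)*(-334) + 4 = -167/207 + 4 = 661/207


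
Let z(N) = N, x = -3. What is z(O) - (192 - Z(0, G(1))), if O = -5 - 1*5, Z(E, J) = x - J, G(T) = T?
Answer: -206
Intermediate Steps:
Z(E, J) = -3 - J
O = -10 (O = -5 - 5 = -10)
z(O) - (192 - Z(0, G(1))) = -10 - (192 - (-3 - 1*1)) = -10 - (192 - (-3 - 1)) = -10 - (192 - 1*(-4)) = -10 - (192 + 4) = -10 - 1*196 = -10 - 196 = -206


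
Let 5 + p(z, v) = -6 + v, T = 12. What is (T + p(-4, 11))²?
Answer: 144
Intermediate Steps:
p(z, v) = -11 + v (p(z, v) = -5 + (-6 + v) = -11 + v)
(T + p(-4, 11))² = (12 + (-11 + 11))² = (12 + 0)² = 12² = 144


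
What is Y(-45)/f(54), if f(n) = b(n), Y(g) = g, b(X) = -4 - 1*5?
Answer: 5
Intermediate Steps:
b(X) = -9 (b(X) = -4 - 5 = -9)
f(n) = -9
Y(-45)/f(54) = -45/(-9) = -45*(-⅑) = 5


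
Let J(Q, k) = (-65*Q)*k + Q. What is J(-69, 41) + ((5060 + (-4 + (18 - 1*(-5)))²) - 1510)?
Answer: 187727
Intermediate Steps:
J(Q, k) = Q - 65*Q*k (J(Q, k) = -65*Q*k + Q = Q - 65*Q*k)
J(-69, 41) + ((5060 + (-4 + (18 - 1*(-5)))²) - 1510) = -69*(1 - 65*41) + ((5060 + (-4 + (18 - 1*(-5)))²) - 1510) = -69*(1 - 2665) + ((5060 + (-4 + (18 + 5))²) - 1510) = -69*(-2664) + ((5060 + (-4 + 23)²) - 1510) = 183816 + ((5060 + 19²) - 1510) = 183816 + ((5060 + 361) - 1510) = 183816 + (5421 - 1510) = 183816 + 3911 = 187727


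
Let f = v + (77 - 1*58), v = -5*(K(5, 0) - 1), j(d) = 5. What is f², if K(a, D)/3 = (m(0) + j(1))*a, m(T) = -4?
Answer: 2601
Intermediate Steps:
K(a, D) = 3*a (K(a, D) = 3*((-4 + 5)*a) = 3*(1*a) = 3*a)
v = -70 (v = -5*(3*5 - 1) = -5*(15 - 1) = -5*14 = -70)
f = -51 (f = -70 + (77 - 1*58) = -70 + (77 - 58) = -70 + 19 = -51)
f² = (-51)² = 2601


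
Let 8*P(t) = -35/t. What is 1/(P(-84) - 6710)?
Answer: -96/644155 ≈ -0.00014903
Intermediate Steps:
P(t) = -35/(8*t) (P(t) = (-35/t)/8 = -35/(8*t))
1/(P(-84) - 6710) = 1/(-35/8/(-84) - 6710) = 1/(-35/8*(-1/84) - 6710) = 1/(5/96 - 6710) = 1/(-644155/96) = -96/644155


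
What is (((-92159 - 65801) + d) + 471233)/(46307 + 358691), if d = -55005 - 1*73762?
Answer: 92253/202499 ≈ 0.45557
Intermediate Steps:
d = -128767 (d = -55005 - 73762 = -128767)
(((-92159 - 65801) + d) + 471233)/(46307 + 358691) = (((-92159 - 65801) - 128767) + 471233)/(46307 + 358691) = ((-157960 - 128767) + 471233)/404998 = (-286727 + 471233)*(1/404998) = 184506*(1/404998) = 92253/202499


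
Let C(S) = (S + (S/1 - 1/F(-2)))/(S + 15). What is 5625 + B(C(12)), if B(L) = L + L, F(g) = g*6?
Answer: 911539/162 ≈ 5626.8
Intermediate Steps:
F(g) = 6*g
C(S) = (1/12 + 2*S)/(15 + S) (C(S) = (S + (S/1 - 1/(6*(-2))))/(S + 15) = (S + (S*1 - 1/(-12)))/(15 + S) = (S + (S - 1*(-1/12)))/(15 + S) = (S + (S + 1/12))/(15 + S) = (S + (1/12 + S))/(15 + S) = (1/12 + 2*S)/(15 + S))
B(L) = 2*L
5625 + B(C(12)) = 5625 + 2*((1 + 24*12)/(12*(15 + 12))) = 5625 + 2*((1/12)*(1 + 288)/27) = 5625 + 2*((1/12)*(1/27)*289) = 5625 + 2*(289/324) = 5625 + 289/162 = 911539/162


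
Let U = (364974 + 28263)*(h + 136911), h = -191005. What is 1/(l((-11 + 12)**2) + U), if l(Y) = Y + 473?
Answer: -1/21271761804 ≈ -4.7011e-11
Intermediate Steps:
U = -21271762278 (U = (364974 + 28263)*(-191005 + 136911) = 393237*(-54094) = -21271762278)
l(Y) = 473 + Y
1/(l((-11 + 12)**2) + U) = 1/((473 + (-11 + 12)**2) - 21271762278) = 1/((473 + 1**2) - 21271762278) = 1/((473 + 1) - 21271762278) = 1/(474 - 21271762278) = 1/(-21271761804) = -1/21271761804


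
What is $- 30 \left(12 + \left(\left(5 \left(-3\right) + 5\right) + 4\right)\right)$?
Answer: $-180$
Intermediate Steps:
$- 30 \left(12 + \left(\left(5 \left(-3\right) + 5\right) + 4\right)\right) = - 30 \left(12 + \left(\left(-15 + 5\right) + 4\right)\right) = - 30 \left(12 + \left(-10 + 4\right)\right) = - 30 \left(12 - 6\right) = \left(-30\right) 6 = -180$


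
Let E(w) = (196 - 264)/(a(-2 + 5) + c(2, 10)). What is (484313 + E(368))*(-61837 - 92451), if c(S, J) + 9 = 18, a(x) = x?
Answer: -224168429536/3 ≈ -7.4723e+10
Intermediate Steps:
c(S, J) = 9 (c(S, J) = -9 + 18 = 9)
E(w) = -17/3 (E(w) = (196 - 264)/((-2 + 5) + 9) = -68/(3 + 9) = -68/12 = -68*1/12 = -17/3)
(484313 + E(368))*(-61837 - 92451) = (484313 - 17/3)*(-61837 - 92451) = (1452922/3)*(-154288) = -224168429536/3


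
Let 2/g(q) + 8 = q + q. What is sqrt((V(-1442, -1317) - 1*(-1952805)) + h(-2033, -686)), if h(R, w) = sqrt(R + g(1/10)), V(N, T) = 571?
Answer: sqrt(2971084896 + 39*I*sqrt(3092583))/39 ≈ 1397.6 + 0.016131*I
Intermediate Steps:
g(q) = 2/(-8 + 2*q) (g(q) = 2/(-8 + (q + q)) = 2/(-8 + 2*q))
h(R, w) = sqrt(-10/39 + R) (h(R, w) = sqrt(R + 1/(-4 + 1/10)) = sqrt(R + 1/(-39/10)) = sqrt(R - 10/39) = sqrt(-10/39 + R))
sqrt((V(-1442, -1317) - 1*(-1952805)) + h(-2033, -686)) = sqrt((571 - 1*(-1952805)) + sqrt(-390 + 1521*(-2033))/39) = sqrt((571 + 1952805) + sqrt(-390 - 3092193)/39) = sqrt(1953376 + sqrt(-3092583)/39) = sqrt(1953376 + (I*sqrt(3092583))/39) = sqrt(1953376 + I*sqrt(3092583)/39)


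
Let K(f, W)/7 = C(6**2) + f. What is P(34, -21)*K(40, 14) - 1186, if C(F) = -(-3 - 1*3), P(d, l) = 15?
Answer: 3644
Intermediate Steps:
C(F) = 6 (C(F) = -(-3 - 3) = -1*(-6) = 6)
K(f, W) = 42 + 7*f (K(f, W) = 7*(6 + f) = 42 + 7*f)
P(34, -21)*K(40, 14) - 1186 = 15*(42 + 7*40) - 1186 = 15*(42 + 280) - 1186 = 15*322 - 1186 = 4830 - 1186 = 3644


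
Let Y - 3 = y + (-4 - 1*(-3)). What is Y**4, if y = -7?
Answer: 625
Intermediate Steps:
Y = -5 (Y = 3 + (-7 + (-4 - 1*(-3))) = 3 + (-7 + (-4 + 3)) = 3 + (-7 - 1) = 3 - 8 = -5)
Y**4 = (-5)**4 = 625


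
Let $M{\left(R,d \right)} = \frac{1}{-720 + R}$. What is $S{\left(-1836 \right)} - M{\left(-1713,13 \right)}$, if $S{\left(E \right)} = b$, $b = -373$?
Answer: $- \frac{907508}{2433} \approx -373.0$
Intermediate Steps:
$S{\left(E \right)} = -373$
$S{\left(-1836 \right)} - M{\left(-1713,13 \right)} = -373 - \frac{1}{-720 - 1713} = -373 - \frac{1}{-2433} = -373 - - \frac{1}{2433} = -373 + \frac{1}{2433} = - \frac{907508}{2433}$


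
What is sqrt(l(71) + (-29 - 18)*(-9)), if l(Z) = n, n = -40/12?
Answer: sqrt(3777)/3 ≈ 20.486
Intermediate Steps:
n = -10/3 (n = -40/12 = -1*10/3 = -10/3 ≈ -3.3333)
l(Z) = -10/3
sqrt(l(71) + (-29 - 18)*(-9)) = sqrt(-10/3 + (-29 - 18)*(-9)) = sqrt(-10/3 - 47*(-9)) = sqrt(-10/3 + 423) = sqrt(1259/3) = sqrt(3777)/3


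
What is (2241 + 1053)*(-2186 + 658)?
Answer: -5033232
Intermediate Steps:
(2241 + 1053)*(-2186 + 658) = 3294*(-1528) = -5033232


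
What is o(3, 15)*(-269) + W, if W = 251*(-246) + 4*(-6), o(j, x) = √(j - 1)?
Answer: -61770 - 269*√2 ≈ -62150.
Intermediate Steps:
o(j, x) = √(-1 + j)
W = -61770 (W = -61746 - 24 = -61770)
o(3, 15)*(-269) + W = √(-1 + 3)*(-269) - 61770 = √2*(-269) - 61770 = -269*√2 - 61770 = -61770 - 269*√2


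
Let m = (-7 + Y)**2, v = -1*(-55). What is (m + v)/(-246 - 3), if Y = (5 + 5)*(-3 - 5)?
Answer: -7624/249 ≈ -30.618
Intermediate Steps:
Y = -80 (Y = 10*(-8) = -80)
v = 55
m = 7569 (m = (-7 - 80)**2 = (-87)**2 = 7569)
(m + v)/(-246 - 3) = (7569 + 55)/(-246 - 3) = 7624/(-249) = 7624*(-1/249) = -7624/249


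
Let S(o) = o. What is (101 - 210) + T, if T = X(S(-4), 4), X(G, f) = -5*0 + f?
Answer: -105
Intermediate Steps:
X(G, f) = f (X(G, f) = 0 + f = f)
T = 4
(101 - 210) + T = (101 - 210) + 4 = -109 + 4 = -105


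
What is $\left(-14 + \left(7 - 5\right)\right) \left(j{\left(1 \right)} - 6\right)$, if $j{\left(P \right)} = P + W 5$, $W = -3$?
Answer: $240$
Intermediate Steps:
$j{\left(P \right)} = -15 + P$ ($j{\left(P \right)} = P - 15 = -15 + P$)
$\left(-14 + \left(7 - 5\right)\right) \left(j{\left(1 \right)} - 6\right) = \left(-14 + \left(7 - 5\right)\right) \left(\left(-15 + 1\right) - 6\right) = \left(-14 + \left(7 - 5\right)\right) \left(-14 - 6\right) = \left(-14 + 2\right) \left(-20\right) = \left(-12\right) \left(-20\right) = 240$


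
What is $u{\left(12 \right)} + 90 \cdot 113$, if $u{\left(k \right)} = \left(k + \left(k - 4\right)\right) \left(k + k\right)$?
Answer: $10650$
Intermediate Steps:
$u{\left(k \right)} = 2 k \left(-4 + 2 k\right)$ ($u{\left(k \right)} = \left(k + \left(-4 + k\right)\right) 2 k = \left(-4 + 2 k\right) 2 k = 2 k \left(-4 + 2 k\right)$)
$u{\left(12 \right)} + 90 \cdot 113 = 4 \cdot 12 \left(-2 + 12\right) + 90 \cdot 113 = 4 \cdot 12 \cdot 10 + 10170 = 480 + 10170 = 10650$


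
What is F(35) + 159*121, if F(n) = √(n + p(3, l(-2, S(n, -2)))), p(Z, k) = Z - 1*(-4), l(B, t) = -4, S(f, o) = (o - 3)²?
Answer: 19239 + √42 ≈ 19245.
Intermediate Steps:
S(f, o) = (-3 + o)²
p(Z, k) = 4 + Z (p(Z, k) = Z + 4 = 4 + Z)
F(n) = √(7 + n) (F(n) = √(n + (4 + 3)) = √(n + 7) = √(7 + n))
F(35) + 159*121 = √(7 + 35) + 159*121 = √42 + 19239 = 19239 + √42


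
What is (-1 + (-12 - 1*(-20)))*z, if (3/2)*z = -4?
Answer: -56/3 ≈ -18.667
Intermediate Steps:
z = -8/3 (z = (⅔)*(-4) = -8/3 ≈ -2.6667)
(-1 + (-12 - 1*(-20)))*z = (-1 + (-12 - 1*(-20)))*(-8/3) = (-1 + (-12 + 20))*(-8/3) = (-1 + 8)*(-8/3) = 7*(-8/3) = -56/3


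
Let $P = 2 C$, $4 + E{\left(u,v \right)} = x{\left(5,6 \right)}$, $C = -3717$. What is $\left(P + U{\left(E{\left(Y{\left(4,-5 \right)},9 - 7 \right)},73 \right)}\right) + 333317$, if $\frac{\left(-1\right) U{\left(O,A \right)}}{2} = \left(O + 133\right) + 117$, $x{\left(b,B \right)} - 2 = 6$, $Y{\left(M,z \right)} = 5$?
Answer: $325375$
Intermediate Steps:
$x{\left(b,B \right)} = 8$ ($x{\left(b,B \right)} = 2 + 6 = 8$)
$E{\left(u,v \right)} = 4$ ($E{\left(u,v \right)} = -4 + 8 = 4$)
$U{\left(O,A \right)} = -500 - 2 O$ ($U{\left(O,A \right)} = - 2 \left(\left(O + 133\right) + 117\right) = - 2 \left(\left(133 + O\right) + 117\right) = - 2 \left(250 + O\right) = -500 - 2 O$)
$P = -7434$ ($P = 2 \left(-3717\right) = -7434$)
$\left(P + U{\left(E{\left(Y{\left(4,-5 \right)},9 - 7 \right)},73 \right)}\right) + 333317 = \left(-7434 - 508\right) + 333317 = -7942 + 333317 = 325375$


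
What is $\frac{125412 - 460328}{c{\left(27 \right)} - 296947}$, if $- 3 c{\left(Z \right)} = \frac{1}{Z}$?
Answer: $\frac{6782049}{6013177} \approx 1.1279$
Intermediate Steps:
$c{\left(Z \right)} = - \frac{1}{3 Z}$
$\frac{125412 - 460328}{c{\left(27 \right)} - 296947} = \frac{125412 - 460328}{- \frac{1}{3 \cdot 27} - 296947} = - \frac{334916}{\left(- \frac{1}{3}\right) \frac{1}{27} - 296947} = - \frac{334916}{- \frac{1}{81} - 296947} = - \frac{334916}{- \frac{24052708}{81}} = \left(-334916\right) \left(- \frac{81}{24052708}\right) = \frac{6782049}{6013177}$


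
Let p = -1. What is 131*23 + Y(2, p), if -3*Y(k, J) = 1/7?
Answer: 63272/21 ≈ 3013.0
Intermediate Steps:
Y(k, J) = -1/21 (Y(k, J) = -1/3/7 = -1/3*1/7 = -1/21)
131*23 + Y(2, p) = 131*23 - 1/21 = 3013 - 1/21 = 63272/21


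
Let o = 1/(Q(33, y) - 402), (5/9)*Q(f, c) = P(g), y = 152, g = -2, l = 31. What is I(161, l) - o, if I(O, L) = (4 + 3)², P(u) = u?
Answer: 99377/2028 ≈ 49.002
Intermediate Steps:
Q(f, c) = -18/5 (Q(f, c) = (9/5)*(-2) = -18/5)
o = -5/2028 (o = 1/(-18/5 - 402) = 1/(-2028/5) = -5/2028 ≈ -0.0024655)
I(O, L) = 49 (I(O, L) = 7² = 49)
I(161, l) - o = 49 - 1*(-5/2028) = 49 + 5/2028 = 99377/2028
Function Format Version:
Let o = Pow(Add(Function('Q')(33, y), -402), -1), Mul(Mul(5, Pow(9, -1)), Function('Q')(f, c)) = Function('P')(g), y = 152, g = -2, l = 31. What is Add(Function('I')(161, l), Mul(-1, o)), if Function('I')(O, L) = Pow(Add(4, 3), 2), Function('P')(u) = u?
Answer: Rational(99377, 2028) ≈ 49.002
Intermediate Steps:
Function('Q')(f, c) = Rational(-18, 5) (Function('Q')(f, c) = Mul(Rational(9, 5), -2) = Rational(-18, 5))
o = Rational(-5, 2028) (o = Pow(Add(Rational(-18, 5), -402), -1) = Pow(Rational(-2028, 5), -1) = Rational(-5, 2028) ≈ -0.0024655)
Function('I')(O, L) = 49 (Function('I')(O, L) = Pow(7, 2) = 49)
Add(Function('I')(161, l), Mul(-1, o)) = Add(49, Mul(-1, Rational(-5, 2028))) = Add(49, Rational(5, 2028)) = Rational(99377, 2028)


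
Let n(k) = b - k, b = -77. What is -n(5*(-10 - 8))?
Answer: -13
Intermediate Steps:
n(k) = -77 - k
-n(5*(-10 - 8)) = -(-77 - 5*(-10 - 8)) = -(-77 - 5*(-18)) = -(-77 - 1*(-90)) = -(-77 + 90) = -1*13 = -13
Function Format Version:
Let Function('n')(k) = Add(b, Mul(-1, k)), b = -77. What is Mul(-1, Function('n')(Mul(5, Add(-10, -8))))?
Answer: -13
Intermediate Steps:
Function('n')(k) = Add(-77, Mul(-1, k))
Mul(-1, Function('n')(Mul(5, Add(-10, -8)))) = Mul(-1, Add(-77, Mul(-1, Mul(5, Add(-10, -8))))) = Mul(-1, Add(-77, Mul(-1, Mul(5, -18)))) = Mul(-1, Add(-77, Mul(-1, -90))) = Mul(-1, Add(-77, 90)) = Mul(-1, 13) = -13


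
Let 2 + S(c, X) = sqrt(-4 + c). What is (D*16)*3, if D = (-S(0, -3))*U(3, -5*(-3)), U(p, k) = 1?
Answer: 96 - 96*I ≈ 96.0 - 96.0*I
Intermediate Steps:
S(c, X) = -2 + sqrt(-4 + c)
D = 2 - 2*I (D = -(-2 + sqrt(-4 + 0))*1 = -(-2 + sqrt(-4))*1 = -(-2 + 2*I)*1 = (2 - 2*I)*1 = 2 - 2*I ≈ 2.0 - 2.0*I)
(D*16)*3 = ((2 - 2*I)*16)*3 = (32 - 32*I)*3 = 96 - 96*I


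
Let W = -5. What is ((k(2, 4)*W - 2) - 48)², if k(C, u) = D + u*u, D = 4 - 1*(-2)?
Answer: 25600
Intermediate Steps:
D = 6 (D = 4 + 2 = 6)
k(C, u) = 6 + u² (k(C, u) = 6 + u*u = 6 + u²)
((k(2, 4)*W - 2) - 48)² = (((6 + 4²)*(-5) - 2) - 48)² = (((6 + 16)*(-5) - 2) - 48)² = ((22*(-5) - 2) - 48)² = ((-110 - 2) - 48)² = (-112 - 48)² = (-160)² = 25600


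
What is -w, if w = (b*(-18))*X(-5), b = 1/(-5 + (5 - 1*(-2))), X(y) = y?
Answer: -45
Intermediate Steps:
b = ½ (b = 1/(-5 + (5 + 2)) = 1/(-5 + 7) = 1/2 = ½ ≈ 0.50000)
w = 45 (w = ((½)*(-18))*(-5) = -9*(-5) = 45)
-w = -1*45 = -45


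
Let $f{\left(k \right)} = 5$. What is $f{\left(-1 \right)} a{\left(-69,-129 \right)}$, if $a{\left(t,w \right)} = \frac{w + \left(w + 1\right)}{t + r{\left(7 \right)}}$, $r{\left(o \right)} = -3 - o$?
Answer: $\frac{1285}{79} \approx 16.266$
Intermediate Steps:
$a{\left(t,w \right)} = \frac{1 + 2 w}{-10 + t}$ ($a{\left(t,w \right)} = \frac{w + \left(w + 1\right)}{t - 10} = \frac{w + \left(1 + w\right)}{t - 10} = \frac{1 + 2 w}{t - 10} = \frac{1 + 2 w}{-10 + t}$)
$f{\left(-1 \right)} a{\left(-69,-129 \right)} = 5 \frac{1 + 2 \left(-129\right)}{-10 - 69} = 5 \frac{1 - 258}{-79} = 5 \left(\left(- \frac{1}{79}\right) \left(-257\right)\right) = 5 \cdot \frac{257}{79} = \frac{1285}{79}$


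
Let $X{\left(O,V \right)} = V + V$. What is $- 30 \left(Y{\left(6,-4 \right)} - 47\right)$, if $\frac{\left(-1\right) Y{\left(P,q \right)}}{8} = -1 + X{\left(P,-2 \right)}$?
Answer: $210$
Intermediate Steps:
$X{\left(O,V \right)} = 2 V$
$Y{\left(P,q \right)} = 40$ ($Y{\left(P,q \right)} = - 8 \left(-1 + 2 \left(-2\right)\right) = - 8 \left(-1 - 4\right) = \left(-8\right) \left(-5\right) = 40$)
$- 30 \left(Y{\left(6,-4 \right)} - 47\right) = - 30 \left(40 - 47\right) = \left(-30\right) \left(-7\right) = 210$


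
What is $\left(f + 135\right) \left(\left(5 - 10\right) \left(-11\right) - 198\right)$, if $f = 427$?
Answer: $-80366$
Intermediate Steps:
$\left(f + 135\right) \left(\left(5 - 10\right) \left(-11\right) - 198\right) = \left(427 + 135\right) \left(\left(5 - 10\right) \left(-11\right) - 198\right) = 562 \left(\left(-5\right) \left(-11\right) - 198\right) = 562 \left(55 - 198\right) = 562 \left(-143\right) = -80366$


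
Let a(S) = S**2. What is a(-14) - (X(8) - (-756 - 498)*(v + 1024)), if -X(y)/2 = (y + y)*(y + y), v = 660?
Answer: -2111028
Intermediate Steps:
X(y) = -8*y**2 (X(y) = -2*(y + y)*(y + y) = -2*2*y*2*y = -8*y**2)
a(-14) - (X(8) - (-756 - 498)*(v + 1024)) = (-14)**2 - (-8*8**2 - (-756 - 498)*(660 + 1024)) = 196 - (-8*64 - (-1254)*1684) = 196 - (-512 - 1*(-2111736)) = 196 - (-512 + 2111736) = 196 - 1*2111224 = 196 - 2111224 = -2111028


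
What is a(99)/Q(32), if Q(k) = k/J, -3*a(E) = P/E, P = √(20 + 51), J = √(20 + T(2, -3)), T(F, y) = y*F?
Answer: -√994/9504 ≈ -0.0033173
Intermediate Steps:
T(F, y) = F*y
J = √14 (J = √(20 + 2*(-3)) = √(20 - 6) = √14 ≈ 3.7417)
P = √71 ≈ 8.4261
a(E) = -√71/(3*E)
Q(k) = k*√14/14 (Q(k) = k/(√14) = k*(√14/14) = k*√14/14)
a(99)/Q(32) = (-⅓*√71/99)/(((1/14)*32*√14)) = (-⅓*√71*1/99)/((16*√14/7)) = (-√71/297)*(√14/32) = -√994/9504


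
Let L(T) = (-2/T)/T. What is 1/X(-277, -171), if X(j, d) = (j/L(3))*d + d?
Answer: -2/426645 ≈ -4.6877e-6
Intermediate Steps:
L(T) = -2/T**2
X(j, d) = d - 9*d*j/2 (X(j, d) = (j/((-2/3**2)))*d + d = (j/((-2*1/9)))*d + d = (j/(-2/9))*d + d = (-9*j/2)*d + d = -9*d*j/2 + d = d - 9*d*j/2)
1/X(-277, -171) = 1/((1/2)*(-171)*(2 - 9*(-277))) = 1/((1/2)*(-171)*(2 + 2493)) = 1/((1/2)*(-171)*2495) = 1/(-426645/2) = -2/426645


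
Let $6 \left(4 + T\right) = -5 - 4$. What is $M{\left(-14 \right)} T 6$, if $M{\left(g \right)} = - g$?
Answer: $-462$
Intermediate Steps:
$T = - \frac{11}{2}$ ($T = -4 + \frac{-5 - 4}{6} = -4 + \frac{1}{6} \left(-9\right) = -4 - \frac{3}{2} = - \frac{11}{2} \approx -5.5$)
$M{\left(-14 \right)} T 6 = \left(-1\right) \left(-14\right) \left(\left(- \frac{11}{2}\right) 6\right) = 14 \left(-33\right) = -462$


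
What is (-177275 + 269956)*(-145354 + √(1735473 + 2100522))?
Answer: -13471554074 + 92681*√3835995 ≈ -1.3290e+10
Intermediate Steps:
(-177275 + 269956)*(-145354 + √(1735473 + 2100522)) = 92681*(-145354 + √3835995) = -13471554074 + 92681*√3835995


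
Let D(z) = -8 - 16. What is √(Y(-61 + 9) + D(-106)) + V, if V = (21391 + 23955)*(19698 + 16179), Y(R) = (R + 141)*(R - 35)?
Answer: 1626878442 + 3*I*√863 ≈ 1.6269e+9 + 88.131*I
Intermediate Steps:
D(z) = -24
Y(R) = (-35 + R)*(141 + R) (Y(R) = (141 + R)*(-35 + R) = (-35 + R)*(141 + R))
V = 1626878442 (V = 45346*35877 = 1626878442)
√(Y(-61 + 9) + D(-106)) + V = √((-4935 + (-61 + 9)² + 106*(-61 + 9)) - 24) + 1626878442 = √((-4935 + (-52)² + 106*(-52)) - 24) + 1626878442 = √((-4935 + 2704 - 5512) - 24) + 1626878442 = √(-7743 - 24) + 1626878442 = √(-7767) + 1626878442 = 3*I*√863 + 1626878442 = 1626878442 + 3*I*√863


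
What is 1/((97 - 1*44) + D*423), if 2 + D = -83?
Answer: -1/35902 ≈ -2.7854e-5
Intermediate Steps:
D = -85 (D = -2 - 83 = -85)
1/((97 - 1*44) + D*423) = 1/((97 - 1*44) - 85*423) = 1/((97 - 44) - 35955) = 1/(53 - 35955) = 1/(-35902) = -1/35902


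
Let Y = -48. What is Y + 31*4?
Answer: 76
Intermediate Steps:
Y + 31*4 = -48 + 31*4 = -48 + 124 = 76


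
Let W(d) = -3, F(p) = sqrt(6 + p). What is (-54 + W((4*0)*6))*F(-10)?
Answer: -114*I ≈ -114.0*I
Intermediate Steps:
(-54 + W((4*0)*6))*F(-10) = (-54 - 3)*sqrt(6 - 10) = -114*I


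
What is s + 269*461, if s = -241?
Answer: 123768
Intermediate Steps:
s + 269*461 = -241 + 269*461 = -241 + 124009 = 123768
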